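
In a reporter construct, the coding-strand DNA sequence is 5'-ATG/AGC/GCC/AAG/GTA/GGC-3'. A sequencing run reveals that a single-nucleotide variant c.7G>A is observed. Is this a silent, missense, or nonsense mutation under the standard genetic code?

missense

Position 7 falls in codon 3: GCC → Ala.
After the substitution the codon is ACC → Thr.
Ala ≠ Thr, so this is a missense mutation.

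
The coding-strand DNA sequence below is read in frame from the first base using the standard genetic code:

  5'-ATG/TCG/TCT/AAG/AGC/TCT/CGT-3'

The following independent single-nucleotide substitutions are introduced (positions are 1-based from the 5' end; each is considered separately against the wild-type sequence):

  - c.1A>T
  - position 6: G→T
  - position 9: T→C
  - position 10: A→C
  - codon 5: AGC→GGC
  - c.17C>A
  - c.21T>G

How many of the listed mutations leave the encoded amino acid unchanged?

Codon 1: ATG (Met) → TTG (Leu) — missense.
Codon 2: TCG (Ser) → TCT (Ser) — synonymous.
Codon 3: TCT (Ser) → TCC (Ser) — synonymous.
Codon 4: AAG (Lys) → CAG (Gln) — missense.
Codon 5: AGC (Ser) → GGC (Gly) — missense.
Codon 6: TCT (Ser) → TAT (Tyr) — missense.
Codon 7: CGT (Arg) → CGG (Arg) — synonymous.
Synonymous: 3 of 7.

3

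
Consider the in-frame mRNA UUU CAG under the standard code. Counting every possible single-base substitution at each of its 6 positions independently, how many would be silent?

2

Codon 1 (UUU, Phe): 1 synonymous substitution.
Codon 2 (CAG, Gln): 1 synonymous substitution.
Total: 1 + 1 = 2.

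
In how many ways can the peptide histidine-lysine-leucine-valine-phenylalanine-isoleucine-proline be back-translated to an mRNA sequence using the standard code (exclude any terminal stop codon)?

2304

His: 2 codons.
Lys: 2 codons.
Leu: 6 codons.
Val: 4 codons.
Phe: 2 codons.
Ile: 3 codons.
Pro: 4 codons.
2 × 2 × 6 × 4 × 2 × 3 × 4 = 2304.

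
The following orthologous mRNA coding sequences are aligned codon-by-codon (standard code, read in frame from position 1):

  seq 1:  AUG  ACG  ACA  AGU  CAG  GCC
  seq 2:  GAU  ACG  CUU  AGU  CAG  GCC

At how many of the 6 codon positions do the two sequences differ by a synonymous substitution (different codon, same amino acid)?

Codon 1: AUG Met / GAU Asp — nonsynonymous.
Codon 2: ACG Thr / ACG Thr — identical.
Codon 3: ACA Thr / CUU Leu — nonsynonymous.
Codon 4: AGU Ser / AGU Ser — identical.
Codon 5: CAG Gln / CAG Gln — identical.
Codon 6: GCC Ala / GCC Ala — identical.
Synonymous differences: 0.

0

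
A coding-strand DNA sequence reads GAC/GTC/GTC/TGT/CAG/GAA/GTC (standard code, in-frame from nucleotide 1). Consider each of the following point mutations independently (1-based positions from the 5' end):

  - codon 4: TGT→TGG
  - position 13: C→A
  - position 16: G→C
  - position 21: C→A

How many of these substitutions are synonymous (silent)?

1

Codon 4: TGT (Cys) → TGG (Trp) — missense.
Codon 5: CAG (Gln) → AAG (Lys) — missense.
Codon 6: GAA (Glu) → CAA (Gln) — missense.
Codon 7: GTC (Val) → GTA (Val) — synonymous.
Synonymous: 1 of 4.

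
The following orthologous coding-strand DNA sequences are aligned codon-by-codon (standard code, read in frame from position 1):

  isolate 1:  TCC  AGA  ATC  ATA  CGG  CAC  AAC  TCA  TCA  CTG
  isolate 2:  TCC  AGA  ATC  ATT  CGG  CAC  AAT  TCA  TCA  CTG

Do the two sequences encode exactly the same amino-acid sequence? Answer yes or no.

yes

Codon 1: TCC Ser / TCC Ser — identical.
Codon 2: AGA Arg / AGA Arg — identical.
Codon 3: ATC Ile / ATC Ile — identical.
Codon 4: ATA Ile / ATT Ile — synonymous.
Codon 5: CGG Arg / CGG Arg — identical.
Codon 6: CAC His / CAC His — identical.
Codon 7: AAC Asn / AAT Asn — synonymous.
Codon 8: TCA Ser / TCA Ser — identical.
Codon 9: TCA Ser / TCA Ser — identical.
Codon 10: CTG Leu / CTG Leu — identical.
Nonsynonymous differences: 0 → same protein.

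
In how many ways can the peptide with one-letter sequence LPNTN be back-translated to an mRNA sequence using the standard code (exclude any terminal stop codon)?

384

Leu: 6 codons.
Pro: 4 codons.
Asn: 2 codons.
Thr: 4 codons.
Asn: 2 codons.
6 × 4 × 2 × 4 × 2 = 384.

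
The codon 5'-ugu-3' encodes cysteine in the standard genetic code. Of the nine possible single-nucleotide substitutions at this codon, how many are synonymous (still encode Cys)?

Position 1: none → 0 synonymous.
Position 2: none → 0 synonymous.
Position 3: UGC → 1 synonymous.
Total: 0 + 0 + 1 = 1.

1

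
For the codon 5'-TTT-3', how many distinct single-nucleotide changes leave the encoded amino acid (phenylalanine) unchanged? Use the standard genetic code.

Position 1: none → 0 synonymous.
Position 2: none → 0 synonymous.
Position 3: TTC → 1 synonymous.
Total: 0 + 0 + 1 = 1.

1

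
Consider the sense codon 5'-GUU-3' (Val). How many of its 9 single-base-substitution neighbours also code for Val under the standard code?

Position 1: none → 0 synonymous.
Position 2: none → 0 synonymous.
Position 3: GUC, GUA, GUG → 3 synonymous.
Total: 0 + 0 + 3 = 3.

3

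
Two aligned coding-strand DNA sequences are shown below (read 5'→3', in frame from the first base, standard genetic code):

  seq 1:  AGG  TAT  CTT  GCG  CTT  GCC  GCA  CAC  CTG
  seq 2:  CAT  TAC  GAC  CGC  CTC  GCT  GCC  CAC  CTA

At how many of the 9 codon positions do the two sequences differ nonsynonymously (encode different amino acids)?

Codon 1: AGG Arg / CAT His — nonsynonymous.
Codon 2: TAT Tyr / TAC Tyr — synonymous.
Codon 3: CTT Leu / GAC Asp — nonsynonymous.
Codon 4: GCG Ala / CGC Arg — nonsynonymous.
Codon 5: CTT Leu / CTC Leu — synonymous.
Codon 6: GCC Ala / GCT Ala — synonymous.
Codon 7: GCA Ala / GCC Ala — synonymous.
Codon 8: CAC His / CAC His — identical.
Codon 9: CTG Leu / CTA Leu — synonymous.
Nonsynonymous differences: 3.

3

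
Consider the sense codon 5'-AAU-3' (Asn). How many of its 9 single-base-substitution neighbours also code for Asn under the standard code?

1

Position 1: none → 0 synonymous.
Position 2: none → 0 synonymous.
Position 3: AAC → 1 synonymous.
Total: 0 + 0 + 1 = 1.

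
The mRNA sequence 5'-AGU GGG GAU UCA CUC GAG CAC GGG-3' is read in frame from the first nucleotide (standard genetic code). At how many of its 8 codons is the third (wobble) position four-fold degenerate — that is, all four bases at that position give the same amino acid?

4

Codon 1 AGU (Ser): third position 2-fold.
Codon 2 GGG (Gly): third position 4-fold.
Codon 3 GAU (Asp): third position 2-fold.
Codon 4 UCA (Ser): third position 4-fold.
Codon 5 CUC (Leu): third position 4-fold.
Codon 6 GAG (Glu): third position 2-fold.
Codon 7 CAC (His): third position 2-fold.
Codon 8 GGG (Gly): third position 4-fold.
Four-fold degenerate third positions: 4.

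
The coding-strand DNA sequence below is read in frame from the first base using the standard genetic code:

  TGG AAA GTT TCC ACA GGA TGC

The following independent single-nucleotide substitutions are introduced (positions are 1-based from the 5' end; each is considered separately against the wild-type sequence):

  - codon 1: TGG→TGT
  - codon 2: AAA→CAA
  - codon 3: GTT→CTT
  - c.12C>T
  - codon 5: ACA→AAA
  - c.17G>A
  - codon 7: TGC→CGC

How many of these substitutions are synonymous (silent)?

Codon 1: TGG (Trp) → TGT (Cys) — missense.
Codon 2: AAA (Lys) → CAA (Gln) — missense.
Codon 3: GTT (Val) → CTT (Leu) — missense.
Codon 4: TCC (Ser) → TCT (Ser) — synonymous.
Codon 5: ACA (Thr) → AAA (Lys) — missense.
Codon 6: GGA (Gly) → GAA (Glu) — missense.
Codon 7: TGC (Cys) → CGC (Arg) — missense.
Synonymous: 1 of 7.

1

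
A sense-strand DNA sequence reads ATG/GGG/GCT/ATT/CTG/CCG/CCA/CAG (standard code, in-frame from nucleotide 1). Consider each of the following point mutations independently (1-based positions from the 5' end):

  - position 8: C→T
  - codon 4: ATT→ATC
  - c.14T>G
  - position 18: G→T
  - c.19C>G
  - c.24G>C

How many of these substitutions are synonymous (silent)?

Codon 3: GCT (Ala) → GTT (Val) — missense.
Codon 4: ATT (Ile) → ATC (Ile) — synonymous.
Codon 5: CTG (Leu) → CGG (Arg) — missense.
Codon 6: CCG (Pro) → CCT (Pro) — synonymous.
Codon 7: CCA (Pro) → GCA (Ala) — missense.
Codon 8: CAG (Gln) → CAC (His) — missense.
Synonymous: 2 of 6.

2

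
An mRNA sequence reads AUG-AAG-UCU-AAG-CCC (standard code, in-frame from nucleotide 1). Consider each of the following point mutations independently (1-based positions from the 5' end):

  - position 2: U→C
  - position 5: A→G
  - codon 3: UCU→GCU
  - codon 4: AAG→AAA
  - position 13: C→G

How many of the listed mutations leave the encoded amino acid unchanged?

Codon 1: AUG (Met) → ACG (Thr) — missense.
Codon 2: AAG (Lys) → AGG (Arg) — missense.
Codon 3: UCU (Ser) → GCU (Ala) — missense.
Codon 4: AAG (Lys) → AAA (Lys) — synonymous.
Codon 5: CCC (Pro) → GCC (Ala) — missense.
Synonymous: 1 of 5.

1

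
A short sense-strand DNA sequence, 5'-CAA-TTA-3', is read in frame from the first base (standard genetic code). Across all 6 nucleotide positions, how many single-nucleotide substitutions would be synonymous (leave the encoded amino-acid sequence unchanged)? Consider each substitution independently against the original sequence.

3

Codon 1 (CAA, Gln): 1 synonymous substitution.
Codon 2 (TTA, Leu): 2 synonymous substitutions.
Total: 1 + 2 = 3.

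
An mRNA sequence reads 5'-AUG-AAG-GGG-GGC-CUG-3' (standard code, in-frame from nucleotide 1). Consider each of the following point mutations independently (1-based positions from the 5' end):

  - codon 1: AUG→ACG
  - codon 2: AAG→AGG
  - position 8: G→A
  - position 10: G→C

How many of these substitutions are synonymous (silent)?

0

Codon 1: AUG (Met) → ACG (Thr) — missense.
Codon 2: AAG (Lys) → AGG (Arg) — missense.
Codon 3: GGG (Gly) → GAG (Glu) — missense.
Codon 4: GGC (Gly) → CGC (Arg) — missense.
Synonymous: 0 of 4.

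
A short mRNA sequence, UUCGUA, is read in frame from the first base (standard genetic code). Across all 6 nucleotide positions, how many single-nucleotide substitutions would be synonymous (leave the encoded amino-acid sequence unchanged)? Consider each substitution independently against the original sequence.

4

Codon 1 (UUC, Phe): 1 synonymous substitution.
Codon 2 (GUA, Val): 3 synonymous substitutions.
Total: 1 + 3 = 4.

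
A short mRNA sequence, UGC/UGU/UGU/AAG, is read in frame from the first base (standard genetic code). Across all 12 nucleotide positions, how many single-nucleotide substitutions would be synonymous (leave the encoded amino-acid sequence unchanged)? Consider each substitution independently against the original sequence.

4

Codon 1 (UGC, Cys): 1 synonymous substitution.
Codon 2 (UGU, Cys): 1 synonymous substitution.
Codon 3 (UGU, Cys): 1 synonymous substitution.
Codon 4 (AAG, Lys): 1 synonymous substitution.
Total: 1 + 1 + 1 + 1 = 4.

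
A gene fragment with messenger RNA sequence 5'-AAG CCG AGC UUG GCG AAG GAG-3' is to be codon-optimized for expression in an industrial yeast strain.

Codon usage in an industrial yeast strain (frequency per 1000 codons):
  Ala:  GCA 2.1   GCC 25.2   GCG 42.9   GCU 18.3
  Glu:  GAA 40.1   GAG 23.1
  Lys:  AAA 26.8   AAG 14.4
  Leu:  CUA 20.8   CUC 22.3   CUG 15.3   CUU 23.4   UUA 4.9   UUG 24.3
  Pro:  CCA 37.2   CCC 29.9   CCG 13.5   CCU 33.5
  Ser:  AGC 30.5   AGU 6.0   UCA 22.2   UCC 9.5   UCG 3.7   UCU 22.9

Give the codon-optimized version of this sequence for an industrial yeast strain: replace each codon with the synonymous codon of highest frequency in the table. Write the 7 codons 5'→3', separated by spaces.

Codon 1 (Lys): best is AAA at 26.8.
Codon 2 (Pro): best is CCA at 37.2.
Codon 3 (Ser): best is AGC at 30.5.
Codon 4 (Leu): best is UUG at 24.3.
Codon 5 (Ala): best is GCG at 42.9.
Codon 6 (Lys): best is AAA at 26.8.
Codon 7 (Glu): best is GAA at 40.1.

AAA CCA AGC UUG GCG AAA GAA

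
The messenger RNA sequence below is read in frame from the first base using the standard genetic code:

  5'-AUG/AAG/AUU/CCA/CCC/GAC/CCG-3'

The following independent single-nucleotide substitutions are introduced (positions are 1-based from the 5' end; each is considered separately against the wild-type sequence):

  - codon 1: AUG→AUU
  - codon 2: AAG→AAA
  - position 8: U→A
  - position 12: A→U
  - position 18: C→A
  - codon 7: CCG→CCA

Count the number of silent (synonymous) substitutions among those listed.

3

Codon 1: AUG (Met) → AUU (Ile) — missense.
Codon 2: AAG (Lys) → AAA (Lys) — synonymous.
Codon 3: AUU (Ile) → AAU (Asn) — missense.
Codon 4: CCA (Pro) → CCU (Pro) — synonymous.
Codon 6: GAC (Asp) → GAA (Glu) — missense.
Codon 7: CCG (Pro) → CCA (Pro) — synonymous.
Synonymous: 3 of 6.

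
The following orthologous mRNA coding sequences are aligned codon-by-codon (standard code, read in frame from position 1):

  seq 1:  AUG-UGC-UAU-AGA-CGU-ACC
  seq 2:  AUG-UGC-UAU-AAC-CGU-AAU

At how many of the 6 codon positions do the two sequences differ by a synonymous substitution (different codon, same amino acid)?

Codon 1: AUG Met / AUG Met — identical.
Codon 2: UGC Cys / UGC Cys — identical.
Codon 3: UAU Tyr / UAU Tyr — identical.
Codon 4: AGA Arg / AAC Asn — nonsynonymous.
Codon 5: CGU Arg / CGU Arg — identical.
Codon 6: ACC Thr / AAU Asn — nonsynonymous.
Synonymous differences: 0.

0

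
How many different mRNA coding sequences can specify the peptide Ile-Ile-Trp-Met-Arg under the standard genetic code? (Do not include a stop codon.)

54

Ile: 3 codons.
Ile: 3 codons.
Trp: 1 codon.
Met: 1 codon.
Arg: 6 codons.
3 × 3 × 1 × 1 × 6 = 54.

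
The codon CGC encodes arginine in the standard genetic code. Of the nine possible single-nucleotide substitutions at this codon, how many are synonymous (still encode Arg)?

3

Position 1: none → 0 synonymous.
Position 2: none → 0 synonymous.
Position 3: CGU, CGA, CGG → 3 synonymous.
Total: 0 + 0 + 3 = 3.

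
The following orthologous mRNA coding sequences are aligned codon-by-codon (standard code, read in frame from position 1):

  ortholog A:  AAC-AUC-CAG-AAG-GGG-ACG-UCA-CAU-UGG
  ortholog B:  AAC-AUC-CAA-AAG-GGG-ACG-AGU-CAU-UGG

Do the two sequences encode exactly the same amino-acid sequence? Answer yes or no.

yes

Codon 1: AAC Asn / AAC Asn — identical.
Codon 2: AUC Ile / AUC Ile — identical.
Codon 3: CAG Gln / CAA Gln — synonymous.
Codon 4: AAG Lys / AAG Lys — identical.
Codon 5: GGG Gly / GGG Gly — identical.
Codon 6: ACG Thr / ACG Thr — identical.
Codon 7: UCA Ser / AGU Ser — synonymous.
Codon 8: CAU His / CAU His — identical.
Codon 9: UGG Trp / UGG Trp — identical.
Nonsynonymous differences: 0 → same protein.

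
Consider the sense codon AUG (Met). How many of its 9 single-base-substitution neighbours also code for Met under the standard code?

0

Position 1: none → 0 synonymous.
Position 2: none → 0 synonymous.
Position 3: none → 0 synonymous.
Total: 0 + 0 + 0 = 0.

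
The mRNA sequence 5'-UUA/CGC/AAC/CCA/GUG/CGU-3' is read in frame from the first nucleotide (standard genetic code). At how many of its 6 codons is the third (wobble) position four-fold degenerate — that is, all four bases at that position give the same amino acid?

4

Codon 1 UUA (Leu): third position 2-fold.
Codon 2 CGC (Arg): third position 4-fold.
Codon 3 AAC (Asn): third position 2-fold.
Codon 4 CCA (Pro): third position 4-fold.
Codon 5 GUG (Val): third position 4-fold.
Codon 6 CGU (Arg): third position 4-fold.
Four-fold degenerate third positions: 4.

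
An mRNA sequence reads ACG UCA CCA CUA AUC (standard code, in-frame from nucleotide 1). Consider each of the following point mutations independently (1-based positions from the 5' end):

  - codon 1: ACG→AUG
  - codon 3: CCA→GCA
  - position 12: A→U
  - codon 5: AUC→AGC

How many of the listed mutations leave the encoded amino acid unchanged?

Codon 1: ACG (Thr) → AUG (Met) — missense.
Codon 3: CCA (Pro) → GCA (Ala) — missense.
Codon 4: CUA (Leu) → CUU (Leu) — synonymous.
Codon 5: AUC (Ile) → AGC (Ser) — missense.
Synonymous: 1 of 4.

1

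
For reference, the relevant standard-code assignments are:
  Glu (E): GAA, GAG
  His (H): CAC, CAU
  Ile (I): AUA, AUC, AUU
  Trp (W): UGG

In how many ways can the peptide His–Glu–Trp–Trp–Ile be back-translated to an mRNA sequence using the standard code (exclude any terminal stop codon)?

12

His: 2 codons.
Glu: 2 codons.
Trp: 1 codon.
Trp: 1 codon.
Ile: 3 codons.
2 × 2 × 1 × 1 × 3 = 12.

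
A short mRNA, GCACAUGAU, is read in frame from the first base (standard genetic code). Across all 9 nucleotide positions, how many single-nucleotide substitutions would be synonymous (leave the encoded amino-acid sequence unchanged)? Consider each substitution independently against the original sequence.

Codon 1 (GCA, Ala): 3 synonymous substitutions.
Codon 2 (CAU, His): 1 synonymous substitution.
Codon 3 (GAU, Asp): 1 synonymous substitution.
Total: 3 + 1 + 1 = 5.

5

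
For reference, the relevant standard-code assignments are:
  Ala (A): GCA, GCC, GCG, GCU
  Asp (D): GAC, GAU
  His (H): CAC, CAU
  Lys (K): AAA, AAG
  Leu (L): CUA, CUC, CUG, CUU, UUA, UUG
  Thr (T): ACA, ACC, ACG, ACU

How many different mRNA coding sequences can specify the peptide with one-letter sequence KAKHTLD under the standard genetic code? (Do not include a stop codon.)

1536

Lys: 2 codons.
Ala: 4 codons.
Lys: 2 codons.
His: 2 codons.
Thr: 4 codons.
Leu: 6 codons.
Asp: 2 codons.
2 × 4 × 2 × 2 × 4 × 6 × 2 = 1536.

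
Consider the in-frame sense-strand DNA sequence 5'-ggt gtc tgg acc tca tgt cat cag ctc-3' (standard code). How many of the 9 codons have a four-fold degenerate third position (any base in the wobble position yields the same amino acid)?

5

Codon 1 GGT (Gly): third position 4-fold.
Codon 2 GTC (Val): third position 4-fold.
Codon 3 TGG (Trp): third position 1-fold.
Codon 4 ACC (Thr): third position 4-fold.
Codon 5 TCA (Ser): third position 4-fold.
Codon 6 TGT (Cys): third position 2-fold.
Codon 7 CAT (His): third position 2-fold.
Codon 8 CAG (Gln): third position 2-fold.
Codon 9 CTC (Leu): third position 4-fold.
Four-fold degenerate third positions: 5.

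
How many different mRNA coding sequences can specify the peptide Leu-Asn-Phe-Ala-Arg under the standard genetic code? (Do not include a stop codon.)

576

Leu: 6 codons.
Asn: 2 codons.
Phe: 2 codons.
Ala: 4 codons.
Arg: 6 codons.
6 × 2 × 2 × 4 × 6 = 576.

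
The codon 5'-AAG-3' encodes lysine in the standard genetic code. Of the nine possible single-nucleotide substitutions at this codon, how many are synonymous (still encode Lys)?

1

Position 1: none → 0 synonymous.
Position 2: none → 0 synonymous.
Position 3: AAA → 1 synonymous.
Total: 0 + 0 + 1 = 1.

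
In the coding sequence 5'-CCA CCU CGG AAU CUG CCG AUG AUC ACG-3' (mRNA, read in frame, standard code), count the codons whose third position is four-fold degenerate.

6

Codon 1 CCA (Pro): third position 4-fold.
Codon 2 CCU (Pro): third position 4-fold.
Codon 3 CGG (Arg): third position 4-fold.
Codon 4 AAU (Asn): third position 2-fold.
Codon 5 CUG (Leu): third position 4-fold.
Codon 6 CCG (Pro): third position 4-fold.
Codon 7 AUG (Met): third position 1-fold.
Codon 8 AUC (Ile): third position 3-fold.
Codon 9 ACG (Thr): third position 4-fold.
Four-fold degenerate third positions: 6.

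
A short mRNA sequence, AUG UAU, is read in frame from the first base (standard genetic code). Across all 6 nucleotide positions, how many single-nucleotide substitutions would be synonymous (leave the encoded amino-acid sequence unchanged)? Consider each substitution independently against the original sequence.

1

Codon 1 (AUG, Met): 0 synonymous substitutions.
Codon 2 (UAU, Tyr): 1 synonymous substitution.
Total: 0 + 1 = 1.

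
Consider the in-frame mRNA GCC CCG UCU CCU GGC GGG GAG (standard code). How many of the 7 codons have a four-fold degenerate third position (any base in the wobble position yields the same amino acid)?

6

Codon 1 GCC (Ala): third position 4-fold.
Codon 2 CCG (Pro): third position 4-fold.
Codon 3 UCU (Ser): third position 4-fold.
Codon 4 CCU (Pro): third position 4-fold.
Codon 5 GGC (Gly): third position 4-fold.
Codon 6 GGG (Gly): third position 4-fold.
Codon 7 GAG (Glu): third position 2-fold.
Four-fold degenerate third positions: 6.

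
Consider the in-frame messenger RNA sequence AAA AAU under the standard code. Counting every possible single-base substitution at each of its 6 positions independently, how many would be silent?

2

Codon 1 (AAA, Lys): 1 synonymous substitution.
Codon 2 (AAU, Asn): 1 synonymous substitution.
Total: 1 + 1 = 2.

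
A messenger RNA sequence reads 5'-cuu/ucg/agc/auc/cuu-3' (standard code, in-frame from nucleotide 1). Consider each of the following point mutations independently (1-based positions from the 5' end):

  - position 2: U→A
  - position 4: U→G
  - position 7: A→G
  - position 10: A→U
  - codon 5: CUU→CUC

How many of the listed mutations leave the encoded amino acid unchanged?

1

Codon 1: CUU (Leu) → CAU (His) — missense.
Codon 2: UCG (Ser) → GCG (Ala) — missense.
Codon 3: AGC (Ser) → GGC (Gly) — missense.
Codon 4: AUC (Ile) → UUC (Phe) — missense.
Codon 5: CUU (Leu) → CUC (Leu) — synonymous.
Synonymous: 1 of 5.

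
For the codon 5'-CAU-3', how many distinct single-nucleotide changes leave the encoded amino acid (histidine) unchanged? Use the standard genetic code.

Position 1: none → 0 synonymous.
Position 2: none → 0 synonymous.
Position 3: CAC → 1 synonymous.
Total: 0 + 0 + 1 = 1.

1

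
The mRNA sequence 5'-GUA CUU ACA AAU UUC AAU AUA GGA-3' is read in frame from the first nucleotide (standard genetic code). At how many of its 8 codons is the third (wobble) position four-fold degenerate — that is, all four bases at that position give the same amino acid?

4

Codon 1 GUA (Val): third position 4-fold.
Codon 2 CUU (Leu): third position 4-fold.
Codon 3 ACA (Thr): third position 4-fold.
Codon 4 AAU (Asn): third position 2-fold.
Codon 5 UUC (Phe): third position 2-fold.
Codon 6 AAU (Asn): third position 2-fold.
Codon 7 AUA (Ile): third position 3-fold.
Codon 8 GGA (Gly): third position 4-fold.
Four-fold degenerate third positions: 4.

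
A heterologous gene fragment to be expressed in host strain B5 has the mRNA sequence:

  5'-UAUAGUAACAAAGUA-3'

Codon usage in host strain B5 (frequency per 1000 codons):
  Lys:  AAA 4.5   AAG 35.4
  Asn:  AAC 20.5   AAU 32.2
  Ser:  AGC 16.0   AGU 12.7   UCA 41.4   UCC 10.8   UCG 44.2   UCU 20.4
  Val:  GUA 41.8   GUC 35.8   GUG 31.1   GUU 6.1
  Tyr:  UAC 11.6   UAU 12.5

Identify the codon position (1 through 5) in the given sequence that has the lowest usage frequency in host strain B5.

4

Codon 1 UAU (Tyr): 12.5 per 1000.
Codon 2 AGU (Ser): 12.7 per 1000.
Codon 3 AAC (Asn): 20.5 per 1000.
Codon 4 AAA (Lys): 4.5 per 1000.
Codon 5 GUA (Val): 41.8 per 1000.
Lowest frequency is 4.5 at codon 4.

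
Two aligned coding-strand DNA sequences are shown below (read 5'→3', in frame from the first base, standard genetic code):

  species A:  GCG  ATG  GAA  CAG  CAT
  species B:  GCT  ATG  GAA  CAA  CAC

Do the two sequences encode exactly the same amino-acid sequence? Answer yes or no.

yes

Codon 1: GCG Ala / GCT Ala — synonymous.
Codon 2: ATG Met / ATG Met — identical.
Codon 3: GAA Glu / GAA Glu — identical.
Codon 4: CAG Gln / CAA Gln — synonymous.
Codon 5: CAT His / CAC His — synonymous.
Nonsynonymous differences: 0 → same protein.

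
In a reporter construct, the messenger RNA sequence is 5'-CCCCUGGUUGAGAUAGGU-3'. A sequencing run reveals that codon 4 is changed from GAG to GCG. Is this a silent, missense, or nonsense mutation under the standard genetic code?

missense

Position 11 falls in codon 4: GAG → Glu.
After the substitution the codon is GCG → Ala.
Glu ≠ Ala, so this is a missense mutation.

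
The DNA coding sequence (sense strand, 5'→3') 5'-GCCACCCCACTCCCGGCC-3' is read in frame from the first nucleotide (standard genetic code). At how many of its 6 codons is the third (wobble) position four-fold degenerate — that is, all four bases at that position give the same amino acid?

6

Codon 1 GCC (Ala): third position 4-fold.
Codon 2 ACC (Thr): third position 4-fold.
Codon 3 CCA (Pro): third position 4-fold.
Codon 4 CTC (Leu): third position 4-fold.
Codon 5 CCG (Pro): third position 4-fold.
Codon 6 GCC (Ala): third position 4-fold.
Four-fold degenerate third positions: 6.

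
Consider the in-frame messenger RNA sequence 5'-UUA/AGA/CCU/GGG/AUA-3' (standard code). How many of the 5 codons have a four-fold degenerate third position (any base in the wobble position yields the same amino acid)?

2

Codon 1 UUA (Leu): third position 2-fold.
Codon 2 AGA (Arg): third position 2-fold.
Codon 3 CCU (Pro): third position 4-fold.
Codon 4 GGG (Gly): third position 4-fold.
Codon 5 AUA (Ile): third position 3-fold.
Four-fold degenerate third positions: 2.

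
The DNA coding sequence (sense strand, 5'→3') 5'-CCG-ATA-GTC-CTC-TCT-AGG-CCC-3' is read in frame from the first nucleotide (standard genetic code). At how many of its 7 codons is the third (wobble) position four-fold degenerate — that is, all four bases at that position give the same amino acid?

Codon 1 CCG (Pro): third position 4-fold.
Codon 2 ATA (Ile): third position 3-fold.
Codon 3 GTC (Val): third position 4-fold.
Codon 4 CTC (Leu): third position 4-fold.
Codon 5 TCT (Ser): third position 4-fold.
Codon 6 AGG (Arg): third position 2-fold.
Codon 7 CCC (Pro): third position 4-fold.
Four-fold degenerate third positions: 5.

5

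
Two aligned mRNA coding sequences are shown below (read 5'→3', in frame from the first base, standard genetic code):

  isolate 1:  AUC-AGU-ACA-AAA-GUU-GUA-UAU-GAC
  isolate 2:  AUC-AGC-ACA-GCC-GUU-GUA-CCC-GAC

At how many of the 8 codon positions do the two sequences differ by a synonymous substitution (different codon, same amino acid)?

1

Codon 1: AUC Ile / AUC Ile — identical.
Codon 2: AGU Ser / AGC Ser — synonymous.
Codon 3: ACA Thr / ACA Thr — identical.
Codon 4: AAA Lys / GCC Ala — nonsynonymous.
Codon 5: GUU Val / GUU Val — identical.
Codon 6: GUA Val / GUA Val — identical.
Codon 7: UAU Tyr / CCC Pro — nonsynonymous.
Codon 8: GAC Asp / GAC Asp — identical.
Synonymous differences: 1.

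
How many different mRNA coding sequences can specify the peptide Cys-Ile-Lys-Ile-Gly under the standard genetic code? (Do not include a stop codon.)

144

Cys: 2 codons.
Ile: 3 codons.
Lys: 2 codons.
Ile: 3 codons.
Gly: 4 codons.
2 × 3 × 2 × 3 × 4 = 144.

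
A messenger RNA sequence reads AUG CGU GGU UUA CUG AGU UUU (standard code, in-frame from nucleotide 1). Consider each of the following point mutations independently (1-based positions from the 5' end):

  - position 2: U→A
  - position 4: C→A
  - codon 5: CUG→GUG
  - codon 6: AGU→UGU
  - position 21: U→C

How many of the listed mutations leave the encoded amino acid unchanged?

Codon 1: AUG (Met) → AAG (Lys) — missense.
Codon 2: CGU (Arg) → AGU (Ser) — missense.
Codon 5: CUG (Leu) → GUG (Val) — missense.
Codon 6: AGU (Ser) → UGU (Cys) — missense.
Codon 7: UUU (Phe) → UUC (Phe) — synonymous.
Synonymous: 1 of 5.

1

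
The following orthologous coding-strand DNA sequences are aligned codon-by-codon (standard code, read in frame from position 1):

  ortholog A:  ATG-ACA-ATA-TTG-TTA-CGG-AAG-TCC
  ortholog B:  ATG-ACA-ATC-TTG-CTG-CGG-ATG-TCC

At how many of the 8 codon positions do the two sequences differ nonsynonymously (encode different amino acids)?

1

Codon 1: ATG Met / ATG Met — identical.
Codon 2: ACA Thr / ACA Thr — identical.
Codon 3: ATA Ile / ATC Ile — synonymous.
Codon 4: TTG Leu / TTG Leu — identical.
Codon 5: TTA Leu / CTG Leu — synonymous.
Codon 6: CGG Arg / CGG Arg — identical.
Codon 7: AAG Lys / ATG Met — nonsynonymous.
Codon 8: TCC Ser / TCC Ser — identical.
Nonsynonymous differences: 1.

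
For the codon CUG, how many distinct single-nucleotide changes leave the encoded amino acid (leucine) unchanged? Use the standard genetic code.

Position 1: UUG → 1 synonymous.
Position 2: none → 0 synonymous.
Position 3: CUU, CUC, CUA → 3 synonymous.
Total: 1 + 0 + 3 = 4.

4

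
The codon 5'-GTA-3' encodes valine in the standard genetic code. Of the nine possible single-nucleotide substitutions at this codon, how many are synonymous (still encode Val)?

3

Position 1: none → 0 synonymous.
Position 2: none → 0 synonymous.
Position 3: GTT, GTC, GTG → 3 synonymous.
Total: 0 + 0 + 3 = 3.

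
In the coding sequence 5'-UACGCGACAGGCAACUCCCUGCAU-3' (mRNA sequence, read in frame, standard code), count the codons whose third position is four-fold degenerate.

5

Codon 1 UAC (Tyr): third position 2-fold.
Codon 2 GCG (Ala): third position 4-fold.
Codon 3 ACA (Thr): third position 4-fold.
Codon 4 GGC (Gly): third position 4-fold.
Codon 5 AAC (Asn): third position 2-fold.
Codon 6 UCC (Ser): third position 4-fold.
Codon 7 CUG (Leu): third position 4-fold.
Codon 8 CAU (His): third position 2-fold.
Four-fold degenerate third positions: 5.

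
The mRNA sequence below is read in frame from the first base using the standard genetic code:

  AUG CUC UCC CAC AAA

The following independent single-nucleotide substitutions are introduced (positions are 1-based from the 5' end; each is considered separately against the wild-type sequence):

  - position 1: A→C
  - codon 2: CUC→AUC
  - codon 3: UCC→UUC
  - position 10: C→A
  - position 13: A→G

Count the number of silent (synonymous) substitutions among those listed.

Codon 1: AUG (Met) → CUG (Leu) — missense.
Codon 2: CUC (Leu) → AUC (Ile) — missense.
Codon 3: UCC (Ser) → UUC (Phe) — missense.
Codon 4: CAC (His) → AAC (Asn) — missense.
Codon 5: AAA (Lys) → GAA (Glu) — missense.
Synonymous: 0 of 5.

0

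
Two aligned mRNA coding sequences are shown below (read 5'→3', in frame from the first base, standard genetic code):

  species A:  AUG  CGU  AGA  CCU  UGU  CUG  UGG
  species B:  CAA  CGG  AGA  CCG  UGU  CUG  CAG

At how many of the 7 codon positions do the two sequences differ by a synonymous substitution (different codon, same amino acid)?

Codon 1: AUG Met / CAA Gln — nonsynonymous.
Codon 2: CGU Arg / CGG Arg — synonymous.
Codon 3: AGA Arg / AGA Arg — identical.
Codon 4: CCU Pro / CCG Pro — synonymous.
Codon 5: UGU Cys / UGU Cys — identical.
Codon 6: CUG Leu / CUG Leu — identical.
Codon 7: UGG Trp / CAG Gln — nonsynonymous.
Synonymous differences: 2.

2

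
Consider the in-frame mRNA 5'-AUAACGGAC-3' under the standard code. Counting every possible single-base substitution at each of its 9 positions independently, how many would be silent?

6

Codon 1 (AUA, Ile): 2 synonymous substitutions.
Codon 2 (ACG, Thr): 3 synonymous substitutions.
Codon 3 (GAC, Asp): 1 synonymous substitution.
Total: 2 + 3 + 1 = 6.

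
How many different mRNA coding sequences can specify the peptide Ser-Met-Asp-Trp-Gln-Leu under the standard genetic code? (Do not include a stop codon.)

Ser: 6 codons.
Met: 1 codon.
Asp: 2 codons.
Trp: 1 codon.
Gln: 2 codons.
Leu: 6 codons.
6 × 1 × 2 × 1 × 2 × 6 = 144.

144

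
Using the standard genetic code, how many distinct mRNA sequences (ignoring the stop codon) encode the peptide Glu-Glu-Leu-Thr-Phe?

192

Glu: 2 codons.
Glu: 2 codons.
Leu: 6 codons.
Thr: 4 codons.
Phe: 2 codons.
2 × 2 × 6 × 4 × 2 = 192.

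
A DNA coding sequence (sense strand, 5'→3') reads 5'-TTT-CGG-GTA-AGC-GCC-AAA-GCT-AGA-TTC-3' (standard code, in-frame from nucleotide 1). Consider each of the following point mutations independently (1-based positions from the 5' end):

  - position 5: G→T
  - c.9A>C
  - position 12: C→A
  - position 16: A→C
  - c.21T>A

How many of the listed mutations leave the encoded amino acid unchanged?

Codon 2: CGG (Arg) → CTG (Leu) — missense.
Codon 3: GTA (Val) → GTC (Val) — synonymous.
Codon 4: AGC (Ser) → AGA (Arg) — missense.
Codon 6: AAA (Lys) → CAA (Gln) — missense.
Codon 7: GCT (Ala) → GCA (Ala) — synonymous.
Synonymous: 2 of 5.

2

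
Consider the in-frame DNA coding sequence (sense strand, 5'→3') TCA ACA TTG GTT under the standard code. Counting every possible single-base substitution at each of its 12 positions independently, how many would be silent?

Codon 1 (TCA, Ser): 3 synonymous substitutions.
Codon 2 (ACA, Thr): 3 synonymous substitutions.
Codon 3 (TTG, Leu): 2 synonymous substitutions.
Codon 4 (GTT, Val): 3 synonymous substitutions.
Total: 3 + 3 + 2 + 3 = 11.

11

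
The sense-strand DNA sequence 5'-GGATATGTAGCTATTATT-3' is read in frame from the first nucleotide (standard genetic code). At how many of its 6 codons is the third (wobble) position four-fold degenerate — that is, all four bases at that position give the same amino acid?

3

Codon 1 GGA (Gly): third position 4-fold.
Codon 2 TAT (Tyr): third position 2-fold.
Codon 3 GTA (Val): third position 4-fold.
Codon 4 GCT (Ala): third position 4-fold.
Codon 5 ATT (Ile): third position 3-fold.
Codon 6 ATT (Ile): third position 3-fold.
Four-fold degenerate third positions: 3.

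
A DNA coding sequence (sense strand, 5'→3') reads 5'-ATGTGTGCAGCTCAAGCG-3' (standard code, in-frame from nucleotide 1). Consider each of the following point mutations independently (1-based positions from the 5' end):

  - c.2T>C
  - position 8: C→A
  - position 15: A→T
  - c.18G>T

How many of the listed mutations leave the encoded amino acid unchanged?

1

Codon 1: ATG (Met) → ACG (Thr) — missense.
Codon 3: GCA (Ala) → GAA (Glu) — missense.
Codon 5: CAA (Gln) → CAT (His) — missense.
Codon 6: GCG (Ala) → GCT (Ala) — synonymous.
Synonymous: 1 of 4.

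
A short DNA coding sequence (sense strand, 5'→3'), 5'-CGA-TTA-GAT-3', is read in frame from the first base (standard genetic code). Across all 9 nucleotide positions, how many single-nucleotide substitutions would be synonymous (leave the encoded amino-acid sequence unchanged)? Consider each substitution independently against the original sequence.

Codon 1 (CGA, Arg): 4 synonymous substitutions.
Codon 2 (TTA, Leu): 2 synonymous substitutions.
Codon 3 (GAT, Asp): 1 synonymous substitution.
Total: 4 + 2 + 1 = 7.

7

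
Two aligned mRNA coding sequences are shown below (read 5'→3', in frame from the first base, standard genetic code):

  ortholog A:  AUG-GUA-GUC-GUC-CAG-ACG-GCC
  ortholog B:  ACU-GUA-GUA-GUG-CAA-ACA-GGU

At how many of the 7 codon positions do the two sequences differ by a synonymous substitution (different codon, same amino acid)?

Codon 1: AUG Met / ACU Thr — nonsynonymous.
Codon 2: GUA Val / GUA Val — identical.
Codon 3: GUC Val / GUA Val — synonymous.
Codon 4: GUC Val / GUG Val — synonymous.
Codon 5: CAG Gln / CAA Gln — synonymous.
Codon 6: ACG Thr / ACA Thr — synonymous.
Codon 7: GCC Ala / GGU Gly — nonsynonymous.
Synonymous differences: 4.

4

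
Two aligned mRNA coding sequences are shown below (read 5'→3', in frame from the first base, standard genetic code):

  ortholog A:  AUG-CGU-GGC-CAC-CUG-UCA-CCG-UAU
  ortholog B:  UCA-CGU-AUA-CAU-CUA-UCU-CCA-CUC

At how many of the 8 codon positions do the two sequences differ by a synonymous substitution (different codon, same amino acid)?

4

Codon 1: AUG Met / UCA Ser — nonsynonymous.
Codon 2: CGU Arg / CGU Arg — identical.
Codon 3: GGC Gly / AUA Ile — nonsynonymous.
Codon 4: CAC His / CAU His — synonymous.
Codon 5: CUG Leu / CUA Leu — synonymous.
Codon 6: UCA Ser / UCU Ser — synonymous.
Codon 7: CCG Pro / CCA Pro — synonymous.
Codon 8: UAU Tyr / CUC Leu — nonsynonymous.
Synonymous differences: 4.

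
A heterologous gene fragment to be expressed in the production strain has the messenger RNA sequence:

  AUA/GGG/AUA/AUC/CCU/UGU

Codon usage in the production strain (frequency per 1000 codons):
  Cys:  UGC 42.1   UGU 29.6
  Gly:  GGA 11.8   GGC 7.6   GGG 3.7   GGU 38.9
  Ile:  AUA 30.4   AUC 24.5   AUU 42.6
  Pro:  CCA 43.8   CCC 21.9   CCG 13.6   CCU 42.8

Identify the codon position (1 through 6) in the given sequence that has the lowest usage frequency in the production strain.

Codon 1 AUA (Ile): 30.4 per 1000.
Codon 2 GGG (Gly): 3.7 per 1000.
Codon 3 AUA (Ile): 30.4 per 1000.
Codon 4 AUC (Ile): 24.5 per 1000.
Codon 5 CCU (Pro): 42.8 per 1000.
Codon 6 UGU (Cys): 29.6 per 1000.
Lowest frequency is 3.7 at codon 2.

2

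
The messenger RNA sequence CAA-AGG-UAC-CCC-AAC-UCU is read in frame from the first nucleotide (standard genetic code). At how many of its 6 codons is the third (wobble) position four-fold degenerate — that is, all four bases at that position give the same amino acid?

Codon 1 CAA (Gln): third position 2-fold.
Codon 2 AGG (Arg): third position 2-fold.
Codon 3 UAC (Tyr): third position 2-fold.
Codon 4 CCC (Pro): third position 4-fold.
Codon 5 AAC (Asn): third position 2-fold.
Codon 6 UCU (Ser): third position 4-fold.
Four-fold degenerate third positions: 2.

2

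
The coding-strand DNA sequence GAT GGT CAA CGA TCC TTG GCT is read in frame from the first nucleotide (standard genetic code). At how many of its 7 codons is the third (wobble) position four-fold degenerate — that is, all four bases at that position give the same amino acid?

4

Codon 1 GAT (Asp): third position 2-fold.
Codon 2 GGT (Gly): third position 4-fold.
Codon 3 CAA (Gln): third position 2-fold.
Codon 4 CGA (Arg): third position 4-fold.
Codon 5 TCC (Ser): third position 4-fold.
Codon 6 TTG (Leu): third position 2-fold.
Codon 7 GCT (Ala): third position 4-fold.
Four-fold degenerate third positions: 4.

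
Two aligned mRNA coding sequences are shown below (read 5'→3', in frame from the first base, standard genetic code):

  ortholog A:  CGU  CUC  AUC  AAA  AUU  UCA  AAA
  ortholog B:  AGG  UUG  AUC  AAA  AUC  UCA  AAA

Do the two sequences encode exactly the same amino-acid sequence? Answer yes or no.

yes

Codon 1: CGU Arg / AGG Arg — synonymous.
Codon 2: CUC Leu / UUG Leu — synonymous.
Codon 3: AUC Ile / AUC Ile — identical.
Codon 4: AAA Lys / AAA Lys — identical.
Codon 5: AUU Ile / AUC Ile — synonymous.
Codon 6: UCA Ser / UCA Ser — identical.
Codon 7: AAA Lys / AAA Lys — identical.
Nonsynonymous differences: 0 → same protein.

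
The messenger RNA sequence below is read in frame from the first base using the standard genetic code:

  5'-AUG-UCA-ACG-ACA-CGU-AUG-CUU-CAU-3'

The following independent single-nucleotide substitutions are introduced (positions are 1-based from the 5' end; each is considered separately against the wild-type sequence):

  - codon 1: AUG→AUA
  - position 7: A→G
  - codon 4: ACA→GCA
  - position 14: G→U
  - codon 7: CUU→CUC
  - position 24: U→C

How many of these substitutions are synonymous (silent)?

2

Codon 1: AUG (Met) → AUA (Ile) — missense.
Codon 3: ACG (Thr) → GCG (Ala) — missense.
Codon 4: ACA (Thr) → GCA (Ala) — missense.
Codon 5: CGU (Arg) → CUU (Leu) — missense.
Codon 7: CUU (Leu) → CUC (Leu) — synonymous.
Codon 8: CAU (His) → CAC (His) — synonymous.
Synonymous: 2 of 6.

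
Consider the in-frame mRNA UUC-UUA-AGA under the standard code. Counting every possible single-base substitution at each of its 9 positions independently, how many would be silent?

5

Codon 1 (UUC, Phe): 1 synonymous substitution.
Codon 2 (UUA, Leu): 2 synonymous substitutions.
Codon 3 (AGA, Arg): 2 synonymous substitutions.
Total: 1 + 2 + 2 = 5.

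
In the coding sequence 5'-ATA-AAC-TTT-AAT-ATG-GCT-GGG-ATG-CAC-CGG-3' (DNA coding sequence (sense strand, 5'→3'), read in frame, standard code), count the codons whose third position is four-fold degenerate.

3

Codon 1 ATA (Ile): third position 3-fold.
Codon 2 AAC (Asn): third position 2-fold.
Codon 3 TTT (Phe): third position 2-fold.
Codon 4 AAT (Asn): third position 2-fold.
Codon 5 ATG (Met): third position 1-fold.
Codon 6 GCT (Ala): third position 4-fold.
Codon 7 GGG (Gly): third position 4-fold.
Codon 8 ATG (Met): third position 1-fold.
Codon 9 CAC (His): third position 2-fold.
Codon 10 CGG (Arg): third position 4-fold.
Four-fold degenerate third positions: 3.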